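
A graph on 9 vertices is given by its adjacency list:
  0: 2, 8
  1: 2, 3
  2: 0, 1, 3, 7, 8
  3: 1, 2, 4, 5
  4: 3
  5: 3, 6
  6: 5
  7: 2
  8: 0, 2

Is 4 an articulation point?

No

Deleting 4 leaves 1 component (was 1), so 4 is not a cut vertex.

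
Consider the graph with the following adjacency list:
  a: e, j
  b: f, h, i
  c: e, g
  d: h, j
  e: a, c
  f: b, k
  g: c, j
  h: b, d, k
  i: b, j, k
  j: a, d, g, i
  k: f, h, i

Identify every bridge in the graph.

none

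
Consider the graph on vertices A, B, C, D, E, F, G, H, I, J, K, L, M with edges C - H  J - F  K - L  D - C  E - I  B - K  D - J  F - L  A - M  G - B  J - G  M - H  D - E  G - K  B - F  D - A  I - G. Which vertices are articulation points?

Removing D increases the component count from 1 to 2, so D is a cut vertex.
By contrast removing B leaves 1 component; it is not a cut vertex. No other vertex is a cut vertex either.

D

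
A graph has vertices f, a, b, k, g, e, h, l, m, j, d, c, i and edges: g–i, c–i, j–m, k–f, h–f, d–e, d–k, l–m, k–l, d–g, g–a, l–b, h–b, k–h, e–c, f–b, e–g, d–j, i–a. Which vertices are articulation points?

d

Removing d increases the component count from 1 to 2, so d is a cut vertex.
By contrast removing b leaves 1 component; it is not a cut vertex. No other vertex is a cut vertex either.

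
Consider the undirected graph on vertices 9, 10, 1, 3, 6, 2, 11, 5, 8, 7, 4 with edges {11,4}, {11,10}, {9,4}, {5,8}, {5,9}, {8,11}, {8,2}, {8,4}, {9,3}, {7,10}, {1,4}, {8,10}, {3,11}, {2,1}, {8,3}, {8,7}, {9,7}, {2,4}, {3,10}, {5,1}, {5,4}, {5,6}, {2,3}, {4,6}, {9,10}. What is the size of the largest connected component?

Starting from 1 we can reach 1, 2, 3, 4, 5, 6, 7, 8, 9, 10, 11. That is one component of size 11.
The largest has 11 vertices.

11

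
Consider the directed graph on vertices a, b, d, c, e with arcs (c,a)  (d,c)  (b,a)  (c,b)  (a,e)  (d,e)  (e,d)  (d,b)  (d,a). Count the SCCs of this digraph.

1

{a, b, c, d, e} are all mutually reachable — one SCC of size 5.
That gives 1 strongly connected component.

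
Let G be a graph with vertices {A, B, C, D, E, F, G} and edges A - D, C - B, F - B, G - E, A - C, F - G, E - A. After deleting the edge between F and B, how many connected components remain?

F and B are still connected via F-G-E-A-C-B, so the component count stays at 1.

1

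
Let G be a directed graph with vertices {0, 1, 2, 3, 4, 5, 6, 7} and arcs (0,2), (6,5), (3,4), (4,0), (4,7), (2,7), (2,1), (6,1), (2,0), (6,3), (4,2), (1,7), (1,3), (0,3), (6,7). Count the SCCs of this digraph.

{0, 1, 2, 3, 4} are all mutually reachable — one SCC of size 5.
{7} is an SCC by itself.
{5} is an SCC by itself.
{6} is an SCC by itself.
That gives 4 strongly connected components.

4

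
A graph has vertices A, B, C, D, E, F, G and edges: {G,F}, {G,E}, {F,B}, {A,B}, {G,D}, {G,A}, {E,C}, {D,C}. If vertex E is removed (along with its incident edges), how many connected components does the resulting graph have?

With E gone, the remaining components are: {A, B, C, D, F, G}.
That is 1 component.

1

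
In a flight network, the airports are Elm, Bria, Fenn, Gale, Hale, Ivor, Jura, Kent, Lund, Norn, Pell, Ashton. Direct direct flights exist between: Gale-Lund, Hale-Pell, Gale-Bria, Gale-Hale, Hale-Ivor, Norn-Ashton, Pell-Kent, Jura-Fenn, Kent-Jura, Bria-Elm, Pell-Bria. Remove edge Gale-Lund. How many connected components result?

3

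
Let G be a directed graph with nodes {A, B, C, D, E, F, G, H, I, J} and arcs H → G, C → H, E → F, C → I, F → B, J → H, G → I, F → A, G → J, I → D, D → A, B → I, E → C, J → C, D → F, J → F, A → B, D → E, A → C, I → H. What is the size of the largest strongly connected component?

{A, B, C, D, E, F, G, H, I, J} are all mutually reachable — one SCC of size 10.
The largest has 10 vertices.

10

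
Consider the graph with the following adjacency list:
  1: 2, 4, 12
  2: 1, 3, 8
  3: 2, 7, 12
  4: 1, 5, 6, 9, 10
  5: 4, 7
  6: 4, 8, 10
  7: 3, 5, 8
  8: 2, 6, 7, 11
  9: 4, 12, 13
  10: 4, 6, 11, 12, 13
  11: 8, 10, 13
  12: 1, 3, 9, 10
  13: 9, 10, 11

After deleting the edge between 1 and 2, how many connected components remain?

1 and 2 are still connected via 1-12-3-2, so the component count stays at 1.

1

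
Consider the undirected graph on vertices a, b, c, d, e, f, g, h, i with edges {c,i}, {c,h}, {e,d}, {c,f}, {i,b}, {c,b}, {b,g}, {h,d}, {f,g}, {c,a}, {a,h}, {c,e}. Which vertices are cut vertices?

c

Removing c increases the component count from 1 to 2, so c is a cut vertex.
By contrast removing e leaves 1 component; it is not a cut vertex. No other vertex is a cut vertex either.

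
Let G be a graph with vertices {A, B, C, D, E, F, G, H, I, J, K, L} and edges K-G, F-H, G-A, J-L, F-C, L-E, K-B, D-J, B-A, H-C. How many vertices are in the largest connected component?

I is isolated — a component by itself.
Starting from C we can reach C, F, H. That is one component of size 3.
Starting from D we can reach D, E, J, L. That is one component of size 4.
Starting from A we can reach A, B, G, K. That is one component of size 4.
The largest has 4 vertices.

4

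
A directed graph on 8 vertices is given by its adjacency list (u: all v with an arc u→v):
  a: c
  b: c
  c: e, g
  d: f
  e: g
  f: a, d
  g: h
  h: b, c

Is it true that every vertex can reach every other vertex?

There is no directed path from a to d, so the graph is not strongly connected.

No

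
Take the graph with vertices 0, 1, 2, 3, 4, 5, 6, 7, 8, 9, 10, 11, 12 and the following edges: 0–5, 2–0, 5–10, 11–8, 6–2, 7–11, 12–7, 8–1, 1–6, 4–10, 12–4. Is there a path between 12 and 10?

Yes

From 12 we can reach 0, 1, 2, 4, 5, 6, 7, 8, 10, 11, 12, which includes 10.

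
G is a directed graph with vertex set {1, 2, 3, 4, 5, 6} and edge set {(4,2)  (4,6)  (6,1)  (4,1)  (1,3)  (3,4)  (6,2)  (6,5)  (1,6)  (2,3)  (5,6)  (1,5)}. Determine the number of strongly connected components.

1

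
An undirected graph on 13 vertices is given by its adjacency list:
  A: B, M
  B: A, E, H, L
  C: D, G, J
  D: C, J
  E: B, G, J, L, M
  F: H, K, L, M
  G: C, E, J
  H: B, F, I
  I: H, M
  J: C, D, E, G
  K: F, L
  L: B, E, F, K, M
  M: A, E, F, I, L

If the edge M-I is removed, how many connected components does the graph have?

1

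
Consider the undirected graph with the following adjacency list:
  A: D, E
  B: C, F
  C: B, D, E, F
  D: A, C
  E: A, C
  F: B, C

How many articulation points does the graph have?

Removing C increases the component count from 1 to 2, so C is a cut vertex.
By contrast removing D leaves 1 component; it is not a cut vertex. No other vertex is a cut vertex either.

1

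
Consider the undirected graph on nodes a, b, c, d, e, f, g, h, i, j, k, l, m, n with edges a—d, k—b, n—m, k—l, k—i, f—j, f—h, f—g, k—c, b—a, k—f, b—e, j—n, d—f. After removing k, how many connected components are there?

With k gone, the remaining components are: {c}; {i}; {l}; {a, b, d, e, f, g, h, j, m, n}.
That is 4 components.

4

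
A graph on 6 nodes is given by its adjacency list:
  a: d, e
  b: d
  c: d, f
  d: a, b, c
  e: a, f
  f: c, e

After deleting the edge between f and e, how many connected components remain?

f and e are still connected via f-c-d-a-e, so the component count stays at 1.

1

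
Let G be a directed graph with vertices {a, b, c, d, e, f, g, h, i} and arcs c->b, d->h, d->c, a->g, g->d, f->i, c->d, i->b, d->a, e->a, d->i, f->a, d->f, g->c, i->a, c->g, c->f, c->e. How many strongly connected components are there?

{a, c, d, e, f, g, i} are all mutually reachable — one SCC of size 7.
{b} is an SCC by itself.
{h} is an SCC by itself.
That gives 3 strongly connected components.

3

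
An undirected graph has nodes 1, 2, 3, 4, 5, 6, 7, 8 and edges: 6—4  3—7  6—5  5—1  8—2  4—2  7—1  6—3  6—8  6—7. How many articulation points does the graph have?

1

Removing 6 increases the component count from 1 to 2, so 6 is a cut vertex.
By contrast removing 2 leaves 1 component; it is not a cut vertex. No other vertex is a cut vertex either.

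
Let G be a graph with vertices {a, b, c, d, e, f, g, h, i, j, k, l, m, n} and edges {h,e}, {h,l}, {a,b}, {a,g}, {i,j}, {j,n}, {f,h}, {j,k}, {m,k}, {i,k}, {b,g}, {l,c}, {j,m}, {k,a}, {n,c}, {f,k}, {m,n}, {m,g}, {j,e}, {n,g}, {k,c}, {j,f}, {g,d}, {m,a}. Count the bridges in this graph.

The edges on the cycle j-m-a-b-g-n-j are not bridges since each lies on that cycle.
But removing d–g disconnects d from g — this is a bridge.

1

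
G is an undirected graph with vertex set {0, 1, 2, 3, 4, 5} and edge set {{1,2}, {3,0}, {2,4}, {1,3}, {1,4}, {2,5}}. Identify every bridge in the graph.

The edges on the cycle 1-2-4-1 are not bridges since each lies on that cycle.
But removing 2—5 disconnects 2 from 5; removing 3—0 disconnects 3 from 0; removing 1—3 disconnects 1 from 3 — these are bridges.

0-3, 1-3, 2-5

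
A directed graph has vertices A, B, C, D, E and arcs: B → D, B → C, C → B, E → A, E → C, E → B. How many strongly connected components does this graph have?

4

{B, C} are all mutually reachable — one SCC of size 2.
{A} is an SCC by itself.
{D} is an SCC by itself.
{E} is an SCC by itself.
That gives 4 strongly connected components.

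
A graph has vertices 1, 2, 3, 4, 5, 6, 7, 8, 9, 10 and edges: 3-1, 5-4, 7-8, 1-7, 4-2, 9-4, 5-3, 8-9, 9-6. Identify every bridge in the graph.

The edges on the cycle 5-3-1-7-8-9-4-5 are not bridges since each lies on that cycle.
But removing 2-4 disconnects 2 from 4; removing 9-6 disconnects 9 from 6 — these are bridges.

2-4, 6-9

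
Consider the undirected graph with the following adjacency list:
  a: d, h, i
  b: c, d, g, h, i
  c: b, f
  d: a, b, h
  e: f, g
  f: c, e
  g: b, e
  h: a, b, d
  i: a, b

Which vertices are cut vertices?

b

Removing b increases the component count from 1 to 2, so b is a cut vertex.
By contrast removing e leaves 1 component; it is not a cut vertex. No other vertex is a cut vertex either.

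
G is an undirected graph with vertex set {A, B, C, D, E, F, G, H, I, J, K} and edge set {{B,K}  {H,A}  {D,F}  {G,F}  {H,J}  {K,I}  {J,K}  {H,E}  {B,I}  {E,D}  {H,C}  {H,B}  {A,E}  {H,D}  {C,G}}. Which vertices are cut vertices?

H

Removing H increases the component count from 1 to 2, so H is a cut vertex.
By contrast removing D leaves 1 component; it is not a cut vertex. No other vertex is a cut vertex either.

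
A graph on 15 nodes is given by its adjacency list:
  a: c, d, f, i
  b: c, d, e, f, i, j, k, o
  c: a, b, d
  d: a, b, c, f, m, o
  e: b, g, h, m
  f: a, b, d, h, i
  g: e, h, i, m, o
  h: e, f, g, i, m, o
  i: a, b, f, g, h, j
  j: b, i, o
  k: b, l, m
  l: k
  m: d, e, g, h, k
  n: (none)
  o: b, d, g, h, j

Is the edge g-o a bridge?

No

After removing g-o, the path g-h-o still connects them, so the edge is not a bridge.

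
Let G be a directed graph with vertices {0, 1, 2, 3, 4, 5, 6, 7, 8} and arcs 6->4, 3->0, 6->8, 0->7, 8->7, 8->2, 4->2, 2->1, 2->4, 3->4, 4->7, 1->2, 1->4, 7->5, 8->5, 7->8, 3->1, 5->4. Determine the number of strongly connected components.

{1, 2, 4, 5, 7, 8} are all mutually reachable — one SCC of size 6.
{0} is an SCC by itself.
{6} is an SCC by itself.
{3} is an SCC by itself.
That gives 4 strongly connected components.

4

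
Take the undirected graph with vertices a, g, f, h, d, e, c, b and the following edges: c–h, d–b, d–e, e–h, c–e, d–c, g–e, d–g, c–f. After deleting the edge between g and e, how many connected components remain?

2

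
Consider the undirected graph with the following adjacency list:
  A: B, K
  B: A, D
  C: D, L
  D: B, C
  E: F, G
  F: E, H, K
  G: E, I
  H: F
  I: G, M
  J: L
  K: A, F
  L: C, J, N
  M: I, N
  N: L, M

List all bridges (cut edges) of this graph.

F-H, J-L

The edges on the cycle A-B-D-C-L-N-M-I-G-E-F-K-A are not bridges since each lies on that cycle.
But removing L-J disconnects L from J; removing F-H disconnects F from H — these are bridges.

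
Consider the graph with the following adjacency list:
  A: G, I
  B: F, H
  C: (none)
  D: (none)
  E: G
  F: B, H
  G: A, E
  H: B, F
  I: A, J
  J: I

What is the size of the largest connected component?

5

C is isolated — a component by itself.
D is isolated — a component by itself.
Starting from B we can reach B, F, H. That is one component of size 3.
Starting from A we can reach A, E, G, I, J. That is one component of size 5.
The largest has 5 vertices.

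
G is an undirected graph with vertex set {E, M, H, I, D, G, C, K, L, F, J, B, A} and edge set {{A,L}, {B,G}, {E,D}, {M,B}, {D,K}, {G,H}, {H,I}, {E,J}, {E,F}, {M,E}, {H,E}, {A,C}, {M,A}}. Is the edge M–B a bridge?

After removing M–B, the path M-E-H-G-B still connects them, so the edge is not a bridge.

No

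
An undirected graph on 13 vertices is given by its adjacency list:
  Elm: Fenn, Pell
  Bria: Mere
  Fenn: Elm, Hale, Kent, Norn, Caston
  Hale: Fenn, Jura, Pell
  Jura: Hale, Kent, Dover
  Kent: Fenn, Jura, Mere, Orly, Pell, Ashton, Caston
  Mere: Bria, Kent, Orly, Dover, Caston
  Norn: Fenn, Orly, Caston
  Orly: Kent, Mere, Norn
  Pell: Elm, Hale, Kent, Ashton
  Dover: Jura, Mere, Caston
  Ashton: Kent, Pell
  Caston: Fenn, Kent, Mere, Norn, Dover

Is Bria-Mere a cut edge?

Removing Bria-Mere leaves no path between Bria and Mere: the component count goes from 1 to 2. So it is a bridge.

Yes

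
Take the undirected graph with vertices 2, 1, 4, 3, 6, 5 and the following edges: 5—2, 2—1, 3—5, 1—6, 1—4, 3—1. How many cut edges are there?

The edges on the cycle 3-5-2-1-3 are not bridges since each lies on that cycle.
But removing 1—6 disconnects 1 from 6; removing 1—4 disconnects 1 from 4 — these are bridges.
That makes 2 bridges.

2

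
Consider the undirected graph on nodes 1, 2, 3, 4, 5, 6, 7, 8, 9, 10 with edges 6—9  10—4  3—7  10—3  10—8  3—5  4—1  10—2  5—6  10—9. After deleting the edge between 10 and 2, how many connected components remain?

2

Before removal there is 1 component.
10—2 is a bridge — removing it separates 10's side from 2's side.
After removal: 2 components.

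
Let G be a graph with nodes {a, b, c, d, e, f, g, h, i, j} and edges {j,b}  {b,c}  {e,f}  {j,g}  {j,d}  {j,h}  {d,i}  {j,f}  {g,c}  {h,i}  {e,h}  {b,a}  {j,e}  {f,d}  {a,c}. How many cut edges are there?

0

The edges on the cycle j-e-h-j are not bridges since each lies on that cycle.
Every edge lies on some cycle, so there are no bridges.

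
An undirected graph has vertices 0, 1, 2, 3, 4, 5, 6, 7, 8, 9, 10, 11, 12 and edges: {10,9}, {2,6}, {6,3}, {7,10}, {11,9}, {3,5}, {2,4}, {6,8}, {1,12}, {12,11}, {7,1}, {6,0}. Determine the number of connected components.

Starting from 1 we can reach 1, 7, 9, 10, 11, 12. That is one component of size 6.
Starting from 0 we can reach 0, 2, 3, 4, 5, 6, 8. That is one component of size 7.
Total: 2 components.

2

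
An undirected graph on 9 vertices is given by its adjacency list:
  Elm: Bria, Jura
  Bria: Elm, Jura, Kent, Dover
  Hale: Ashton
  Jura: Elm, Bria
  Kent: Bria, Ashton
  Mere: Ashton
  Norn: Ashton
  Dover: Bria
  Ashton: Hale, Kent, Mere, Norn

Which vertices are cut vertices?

Removing Bria increases the component count from 1 to 3, so Bria is a cut vertex.
Removing Kent increases the component count from 1 to 2, so Kent is a cut vertex.
Removing Ashton increases the component count from 1 to 4, so Ashton is a cut vertex.
By contrast removing Norn leaves 1 component; it is not a cut vertex. No other vertex is a cut vertex either.

Bria, Kent, Ashton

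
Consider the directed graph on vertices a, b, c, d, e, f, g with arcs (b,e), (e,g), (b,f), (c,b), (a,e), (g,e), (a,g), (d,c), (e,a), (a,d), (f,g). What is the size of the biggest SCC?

7

{a, b, c, d, e, f, g} are all mutually reachable — one SCC of size 7.
The largest has 7 vertices.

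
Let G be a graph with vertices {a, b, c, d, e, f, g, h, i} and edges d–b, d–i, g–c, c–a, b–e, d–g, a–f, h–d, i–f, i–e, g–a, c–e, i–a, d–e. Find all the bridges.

d-h

The edges on the cycle d-g-c-a-i-d are not bridges since each lies on that cycle.
But removing h–d disconnects h from d — this is a bridge.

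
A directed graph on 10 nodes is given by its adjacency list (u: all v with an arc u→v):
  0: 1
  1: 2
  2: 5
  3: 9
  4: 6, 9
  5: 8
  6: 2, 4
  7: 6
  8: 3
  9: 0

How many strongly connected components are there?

3

{0, 1, 2, 3, 5, 8, 9} are all mutually reachable — one SCC of size 7.
{4, 6} are all mutually reachable — one SCC of size 2.
{7} is an SCC by itself.
That gives 3 strongly connected components.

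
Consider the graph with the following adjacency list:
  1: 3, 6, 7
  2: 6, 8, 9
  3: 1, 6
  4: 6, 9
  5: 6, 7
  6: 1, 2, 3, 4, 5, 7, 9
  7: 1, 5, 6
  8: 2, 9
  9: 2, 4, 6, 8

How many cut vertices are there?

1

Removing 6 increases the component count from 1 to 2, so 6 is a cut vertex.
By contrast removing 7 leaves 1 component; it is not a cut vertex. No other vertex is a cut vertex either.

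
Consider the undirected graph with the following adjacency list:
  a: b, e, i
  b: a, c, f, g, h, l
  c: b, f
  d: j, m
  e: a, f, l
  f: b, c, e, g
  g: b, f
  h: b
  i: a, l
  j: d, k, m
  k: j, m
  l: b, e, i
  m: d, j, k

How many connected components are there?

Starting from d we can reach d, j, k, m. That is one component of size 4.
Starting from a we can reach a, b, c, e, f, g, h, i, l. That is one component of size 9.
Total: 2 components.

2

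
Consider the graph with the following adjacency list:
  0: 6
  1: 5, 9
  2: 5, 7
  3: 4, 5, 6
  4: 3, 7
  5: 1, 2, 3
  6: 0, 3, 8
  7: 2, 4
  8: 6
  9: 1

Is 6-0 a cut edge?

Yes

Removing 6-0 leaves no path between 6 and 0: the component count goes from 1 to 2. So it is a bridge.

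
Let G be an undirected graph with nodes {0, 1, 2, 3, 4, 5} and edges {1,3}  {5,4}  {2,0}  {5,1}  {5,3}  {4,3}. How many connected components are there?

Starting from 0 we can reach 0, 2. That is one component of size 2.
Starting from 1 we can reach 1, 3, 4, 5. That is one component of size 4.
Total: 2 components.

2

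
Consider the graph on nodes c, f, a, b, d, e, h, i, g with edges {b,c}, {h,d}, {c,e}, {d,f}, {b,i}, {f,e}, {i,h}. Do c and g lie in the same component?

No

The component containing c is {b, c, d, e, f, h, i}, and g is not in it.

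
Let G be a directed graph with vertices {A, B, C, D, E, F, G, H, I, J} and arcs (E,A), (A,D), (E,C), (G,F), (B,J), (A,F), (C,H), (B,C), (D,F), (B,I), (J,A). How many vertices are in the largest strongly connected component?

{C} is an SCC by itself.
{G} is an SCC by itself.
{F} is an SCC by itself.
{A} is an SCC by itself.
{I} is an SCC by itself.
(and 5 more singleton SCCs)
The largest has 1 vertex.

1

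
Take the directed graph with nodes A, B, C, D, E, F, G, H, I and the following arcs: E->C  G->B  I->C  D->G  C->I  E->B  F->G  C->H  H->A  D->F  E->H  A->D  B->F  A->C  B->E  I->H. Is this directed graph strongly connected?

Yes

From C we can reach every vertex (A, B, C, D, E, F, G, H, I), and every vertex can reach C (A, B, C, D, E, F, G, H, I). So the whole graph is one strongly connected component.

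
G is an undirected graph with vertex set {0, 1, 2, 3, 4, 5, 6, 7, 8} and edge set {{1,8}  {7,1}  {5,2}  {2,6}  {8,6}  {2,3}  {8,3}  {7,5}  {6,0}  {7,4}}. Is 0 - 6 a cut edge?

Removing 0 - 6 leaves no path between 0 and 6: the component count goes from 1 to 2. So it is a bridge.

Yes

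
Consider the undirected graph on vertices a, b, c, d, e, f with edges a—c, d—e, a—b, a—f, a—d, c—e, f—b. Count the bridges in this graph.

The edges on the cycle a-f-b-a are not bridges since each lies on that cycle.
Every edge lies on some cycle, so there are no bridges.

0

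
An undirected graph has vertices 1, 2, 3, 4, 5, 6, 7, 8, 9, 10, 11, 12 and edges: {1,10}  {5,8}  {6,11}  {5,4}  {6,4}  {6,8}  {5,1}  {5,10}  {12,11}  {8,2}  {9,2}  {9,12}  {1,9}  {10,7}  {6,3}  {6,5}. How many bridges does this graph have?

2

The edges on the cycle 6-5-1-9-12-11-6 are not bridges since each lies on that cycle.
But removing 3 - 6 disconnects 3 from 6; removing 7 - 10 disconnects 7 from 10 — these are bridges.
That makes 2 bridges.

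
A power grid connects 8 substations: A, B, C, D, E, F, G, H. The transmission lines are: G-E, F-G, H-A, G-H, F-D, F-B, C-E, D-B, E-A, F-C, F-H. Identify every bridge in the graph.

none

The edges on the cycle F-D-B-F are not bridges since each lies on that cycle.
Every edge lies on some cycle, so there are no bridges.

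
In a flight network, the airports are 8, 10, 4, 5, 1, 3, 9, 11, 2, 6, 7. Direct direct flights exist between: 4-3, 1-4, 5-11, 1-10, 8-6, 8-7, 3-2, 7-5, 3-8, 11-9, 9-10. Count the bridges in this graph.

2

The edges on the cycle 1-4-3-8-7-5-11-9-10-1 are not bridges since each lies on that cycle.
But removing 2-3 disconnects 2 from 3; removing 6-8 disconnects 6 from 8 — these are bridges.
That makes 2 bridges.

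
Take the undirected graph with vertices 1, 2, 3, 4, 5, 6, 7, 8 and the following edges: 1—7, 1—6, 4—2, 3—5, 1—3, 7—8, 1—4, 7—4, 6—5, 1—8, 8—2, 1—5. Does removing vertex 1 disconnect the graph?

Yes

Deleting 1 raises the number of components from 1 to 2, so 1 is a cut vertex.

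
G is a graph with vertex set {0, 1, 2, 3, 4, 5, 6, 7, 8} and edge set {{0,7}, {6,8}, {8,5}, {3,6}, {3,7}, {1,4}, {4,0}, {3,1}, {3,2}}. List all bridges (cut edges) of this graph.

The edges on the cycle 3-1-4-0-7-3 are not bridges since each lies on that cycle.
But removing 8–5 disconnects 8 from 5; removing 6–8 disconnects 6 from 8; removing 3–2 disconnects 3 from 2; removing 3–6 disconnects 3 from 6 — these are bridges.

2-3, 3-6, 5-8, 6-8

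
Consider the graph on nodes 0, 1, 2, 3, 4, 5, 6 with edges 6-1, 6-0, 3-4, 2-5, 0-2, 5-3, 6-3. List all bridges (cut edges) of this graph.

The edges on the cycle 6-0-2-5-3-6 are not bridges since each lies on that cycle.
But removing 3-4 disconnects 3 from 4; removing 6-1 disconnects 6 from 1 — these are bridges.

1-6, 3-4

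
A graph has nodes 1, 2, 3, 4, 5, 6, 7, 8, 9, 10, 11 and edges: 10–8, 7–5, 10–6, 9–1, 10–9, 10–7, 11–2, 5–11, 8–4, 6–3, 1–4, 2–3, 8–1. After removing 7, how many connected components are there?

1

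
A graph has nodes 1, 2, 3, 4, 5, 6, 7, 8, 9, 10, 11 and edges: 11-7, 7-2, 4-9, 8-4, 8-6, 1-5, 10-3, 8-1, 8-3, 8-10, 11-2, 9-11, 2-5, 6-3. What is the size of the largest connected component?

11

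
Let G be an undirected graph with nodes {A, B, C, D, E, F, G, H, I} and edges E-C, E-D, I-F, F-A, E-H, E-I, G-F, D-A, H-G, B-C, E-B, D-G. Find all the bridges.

none

The edges on the cycle E-B-C-E are not bridges since each lies on that cycle.
Every edge lies on some cycle, so there are no bridges.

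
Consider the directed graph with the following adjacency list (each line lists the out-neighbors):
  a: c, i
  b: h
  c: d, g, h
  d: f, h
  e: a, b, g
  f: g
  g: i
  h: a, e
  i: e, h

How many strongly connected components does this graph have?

{a, b, c, d, e, f, g, h, i} are all mutually reachable — one SCC of size 9.
That gives 1 strongly connected component.

1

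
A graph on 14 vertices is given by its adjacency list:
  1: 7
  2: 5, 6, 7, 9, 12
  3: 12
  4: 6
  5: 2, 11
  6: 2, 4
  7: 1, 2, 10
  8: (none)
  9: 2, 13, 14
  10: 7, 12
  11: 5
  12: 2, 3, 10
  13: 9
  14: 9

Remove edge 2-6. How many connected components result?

Before removal there are 2 components.
2-6 is a bridge — removing it separates 2's side from 6's side.
After removal: 3 components.

3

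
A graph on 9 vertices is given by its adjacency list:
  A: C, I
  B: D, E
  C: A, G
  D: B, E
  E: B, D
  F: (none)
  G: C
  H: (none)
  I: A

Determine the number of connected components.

H is isolated — a component by itself.
F is isolated — a component by itself.
Starting from B we can reach B, D, E. That is one component of size 3.
Starting from A we can reach A, C, G, I. That is one component of size 4.
Total: 4 components.

4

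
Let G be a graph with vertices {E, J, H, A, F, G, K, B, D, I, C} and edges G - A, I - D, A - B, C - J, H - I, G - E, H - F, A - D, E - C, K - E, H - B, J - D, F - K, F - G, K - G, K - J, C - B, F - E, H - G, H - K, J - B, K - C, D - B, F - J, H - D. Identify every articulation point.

Removing K, for instance, still leaves 1 component. No single vertex removal increases the component count — the graph has no articulation points.

none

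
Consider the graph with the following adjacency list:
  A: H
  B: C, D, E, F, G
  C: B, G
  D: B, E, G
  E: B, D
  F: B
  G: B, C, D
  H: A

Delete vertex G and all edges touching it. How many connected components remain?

With G gone, the remaining components are: {A, H}; {B, C, D, E, F}.
That is 2 components.

2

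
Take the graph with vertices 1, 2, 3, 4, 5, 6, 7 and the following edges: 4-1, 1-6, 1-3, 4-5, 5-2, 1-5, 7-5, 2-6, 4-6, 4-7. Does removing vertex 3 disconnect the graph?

Deleting 3 leaves 1 component (was 1), so 3 is not a cut vertex.

No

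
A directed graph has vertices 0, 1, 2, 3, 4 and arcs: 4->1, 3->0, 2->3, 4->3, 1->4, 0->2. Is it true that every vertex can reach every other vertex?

No

There is no directed path from 2 to 4, so the graph is not strongly connected.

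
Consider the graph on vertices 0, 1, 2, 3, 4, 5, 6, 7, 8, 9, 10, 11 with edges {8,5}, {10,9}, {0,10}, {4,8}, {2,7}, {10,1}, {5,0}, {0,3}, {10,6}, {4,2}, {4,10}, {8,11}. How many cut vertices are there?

5

Removing 0 increases the component count from 1 to 2, so 0 is a cut vertex.
Removing 2 increases the component count from 1 to 2, so 2 is a cut vertex.
Removing 4 increases the component count from 1 to 2, so 4 is a cut vertex.
Likewise 8, 10 are cut vertices.
By contrast removing 5 leaves 1 component; it is not a cut vertex. No other vertex is a cut vertex either.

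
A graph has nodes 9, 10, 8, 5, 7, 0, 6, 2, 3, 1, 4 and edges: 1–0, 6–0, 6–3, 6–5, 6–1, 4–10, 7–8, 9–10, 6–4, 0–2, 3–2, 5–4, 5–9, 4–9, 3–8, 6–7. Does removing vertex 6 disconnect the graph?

Yes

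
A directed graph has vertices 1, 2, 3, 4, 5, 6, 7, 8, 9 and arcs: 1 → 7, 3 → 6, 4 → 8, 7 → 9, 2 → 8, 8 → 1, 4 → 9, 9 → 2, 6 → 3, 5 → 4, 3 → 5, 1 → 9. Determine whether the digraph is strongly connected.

No

There is no directed path from 1 to 6, so the graph is not strongly connected.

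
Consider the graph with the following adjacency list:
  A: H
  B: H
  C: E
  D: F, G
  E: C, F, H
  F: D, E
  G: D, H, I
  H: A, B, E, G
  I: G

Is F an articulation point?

Deleting F leaves 1 component (was 1) (its neighbors D, E remain connected to each other), so F is not a cut vertex.

No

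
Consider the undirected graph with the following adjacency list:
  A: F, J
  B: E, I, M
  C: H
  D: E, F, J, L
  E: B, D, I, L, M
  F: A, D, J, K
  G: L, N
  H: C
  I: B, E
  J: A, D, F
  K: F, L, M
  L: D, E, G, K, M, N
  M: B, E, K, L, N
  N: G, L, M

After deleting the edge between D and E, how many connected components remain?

2

D and E are still connected via D-L-E, so the component count stays at 2.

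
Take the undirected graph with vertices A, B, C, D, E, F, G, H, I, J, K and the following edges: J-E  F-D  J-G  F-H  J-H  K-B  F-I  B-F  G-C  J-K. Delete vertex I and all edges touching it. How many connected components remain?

With I gone, the remaining components are: {A}; {B, C, D, E, F, G, H, J, K}.
That is 2 components.

2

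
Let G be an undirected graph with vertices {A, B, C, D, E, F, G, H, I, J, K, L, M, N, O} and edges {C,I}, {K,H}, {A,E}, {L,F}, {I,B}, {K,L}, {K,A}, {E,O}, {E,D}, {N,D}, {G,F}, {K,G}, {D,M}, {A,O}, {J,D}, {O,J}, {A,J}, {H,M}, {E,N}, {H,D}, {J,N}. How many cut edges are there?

The edges on the cycle A-E-O-A are not bridges since each lies on that cycle.
But removing I—B disconnects I from B; removing C—I disconnects C from I — these are bridges.
That makes 2 bridges.

2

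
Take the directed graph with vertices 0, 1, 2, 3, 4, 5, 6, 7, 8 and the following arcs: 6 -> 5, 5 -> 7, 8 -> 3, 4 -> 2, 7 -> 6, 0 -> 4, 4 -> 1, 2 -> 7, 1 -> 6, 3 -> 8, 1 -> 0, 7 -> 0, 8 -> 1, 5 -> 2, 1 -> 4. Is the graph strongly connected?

No

There is no directed path from 1 to 3, so the graph is not strongly connected.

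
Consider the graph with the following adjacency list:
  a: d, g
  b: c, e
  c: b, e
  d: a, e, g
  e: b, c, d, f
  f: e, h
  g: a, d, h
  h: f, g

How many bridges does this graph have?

The edges on the cycle e-c-b-e are not bridges since each lies on that cycle.
Every edge lies on some cycle, so there are no bridges.

0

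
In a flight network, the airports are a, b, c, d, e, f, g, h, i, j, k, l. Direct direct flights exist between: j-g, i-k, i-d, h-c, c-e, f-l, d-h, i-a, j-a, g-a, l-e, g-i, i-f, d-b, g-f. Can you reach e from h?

Yes

From h we can reach a, b, c, d, e, f, g, h, i, j, k, l, which includes e.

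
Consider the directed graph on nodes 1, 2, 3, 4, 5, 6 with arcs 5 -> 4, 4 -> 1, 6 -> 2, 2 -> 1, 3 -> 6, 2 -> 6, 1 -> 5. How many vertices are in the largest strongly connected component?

3

{1, 4, 5} are all mutually reachable — one SCC of size 3.
{2, 6} are all mutually reachable — one SCC of size 2.
{3} is an SCC by itself.
The largest has 3 vertices.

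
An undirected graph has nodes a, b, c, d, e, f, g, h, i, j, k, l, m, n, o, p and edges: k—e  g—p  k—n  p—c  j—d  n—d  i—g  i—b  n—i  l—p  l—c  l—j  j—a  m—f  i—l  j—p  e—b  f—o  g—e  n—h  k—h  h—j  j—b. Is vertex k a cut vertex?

No

Deleting k leaves 2 components (was 2), so k is not a cut vertex.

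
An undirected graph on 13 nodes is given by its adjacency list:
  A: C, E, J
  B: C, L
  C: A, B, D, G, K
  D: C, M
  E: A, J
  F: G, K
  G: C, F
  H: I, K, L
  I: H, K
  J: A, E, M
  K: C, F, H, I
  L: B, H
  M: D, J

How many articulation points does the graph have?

1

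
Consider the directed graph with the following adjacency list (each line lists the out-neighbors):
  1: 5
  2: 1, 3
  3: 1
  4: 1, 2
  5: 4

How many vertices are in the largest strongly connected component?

{1, 2, 3, 4, 5} are all mutually reachable — one SCC of size 5.
The largest has 5 vertices.

5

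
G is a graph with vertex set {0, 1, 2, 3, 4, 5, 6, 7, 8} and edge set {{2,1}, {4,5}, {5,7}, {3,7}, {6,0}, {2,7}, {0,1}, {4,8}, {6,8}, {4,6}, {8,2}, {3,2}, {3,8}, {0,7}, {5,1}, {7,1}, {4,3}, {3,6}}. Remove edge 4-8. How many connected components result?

1

4 and 8 are still connected via 4-3-8, so the component count stays at 1.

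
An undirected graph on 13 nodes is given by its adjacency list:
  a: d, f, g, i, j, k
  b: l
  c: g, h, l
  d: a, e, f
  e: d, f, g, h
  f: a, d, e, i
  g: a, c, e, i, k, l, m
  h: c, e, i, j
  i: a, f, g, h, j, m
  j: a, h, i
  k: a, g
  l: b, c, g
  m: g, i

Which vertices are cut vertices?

Removing l increases the component count from 1 to 2, so l is a cut vertex.
By contrast removing a leaves 1 component; it is not a cut vertex. No other vertex is a cut vertex either.

l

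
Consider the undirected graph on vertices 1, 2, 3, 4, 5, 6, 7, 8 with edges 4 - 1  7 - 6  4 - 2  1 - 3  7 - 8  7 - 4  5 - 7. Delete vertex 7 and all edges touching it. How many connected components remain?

With 7 gone, the remaining components are: {5}; {6}; {8}; {1, 2, 3, 4}.
That is 4 components.

4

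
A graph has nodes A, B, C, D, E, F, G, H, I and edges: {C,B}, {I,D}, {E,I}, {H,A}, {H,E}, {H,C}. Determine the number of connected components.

G is isolated — a component by itself.
F is isolated — a component by itself.
Starting from A we can reach A, B, C, D, E, H, I. That is one component of size 7.
Total: 3 components.

3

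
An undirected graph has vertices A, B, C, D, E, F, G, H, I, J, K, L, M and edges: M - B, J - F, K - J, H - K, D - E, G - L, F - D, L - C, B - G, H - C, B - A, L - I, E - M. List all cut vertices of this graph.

Removing B increases the component count from 1 to 2, so B is a cut vertex.
Removing L increases the component count from 1 to 2, so L is a cut vertex.
By contrast removing J leaves 1 component; it is not a cut vertex. No other vertex is a cut vertex either.

B, L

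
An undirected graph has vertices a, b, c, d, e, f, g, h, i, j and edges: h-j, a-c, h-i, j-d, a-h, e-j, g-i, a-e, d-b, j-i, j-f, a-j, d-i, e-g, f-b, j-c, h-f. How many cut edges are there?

The edges on the cycle j-d-b-f-j are not bridges since each lies on that cycle.
Every edge lies on some cycle, so there are no bridges.

0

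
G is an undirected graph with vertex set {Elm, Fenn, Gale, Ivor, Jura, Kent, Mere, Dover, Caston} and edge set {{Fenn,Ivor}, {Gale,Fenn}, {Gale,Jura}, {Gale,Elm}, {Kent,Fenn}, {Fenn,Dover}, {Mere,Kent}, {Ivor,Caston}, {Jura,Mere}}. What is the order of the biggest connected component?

Starting from Elm we can reach Elm, Fenn, Gale, Ivor, Jura, Kent, Mere, Dover, Caston. That is one component of size 9.
The largest has 9 vertices.

9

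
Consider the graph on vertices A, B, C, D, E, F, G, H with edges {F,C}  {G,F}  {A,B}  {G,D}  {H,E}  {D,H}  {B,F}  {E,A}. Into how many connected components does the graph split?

Starting from A we can reach A, B, C, D, E, F, G, H. That is one component of size 8.
Total: 1 component.

1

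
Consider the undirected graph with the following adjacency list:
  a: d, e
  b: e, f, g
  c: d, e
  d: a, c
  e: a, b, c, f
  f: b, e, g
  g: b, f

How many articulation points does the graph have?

1

Removing e increases the component count from 1 to 2, so e is a cut vertex.
By contrast removing g leaves 1 component; it is not a cut vertex. No other vertex is a cut vertex either.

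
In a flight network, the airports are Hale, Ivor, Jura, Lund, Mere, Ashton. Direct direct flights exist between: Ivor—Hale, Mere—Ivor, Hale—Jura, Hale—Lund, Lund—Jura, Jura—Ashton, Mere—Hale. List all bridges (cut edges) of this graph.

Ashton-Jura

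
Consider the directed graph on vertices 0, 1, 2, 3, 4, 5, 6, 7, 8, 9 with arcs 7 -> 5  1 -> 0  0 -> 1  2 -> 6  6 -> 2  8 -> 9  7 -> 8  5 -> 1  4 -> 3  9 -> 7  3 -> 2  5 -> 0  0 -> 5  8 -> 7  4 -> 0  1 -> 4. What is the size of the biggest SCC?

{0, 1, 4, 5} are all mutually reachable — one SCC of size 4.
{7, 8, 9} are all mutually reachable — one SCC of size 3.
{2, 6} are all mutually reachable — one SCC of size 2.
{3} is an SCC by itself.
The largest has 4 vertices.

4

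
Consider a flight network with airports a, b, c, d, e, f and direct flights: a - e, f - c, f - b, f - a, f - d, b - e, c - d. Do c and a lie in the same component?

Yes

From c we can reach a, b, c, d, e, f, which includes a.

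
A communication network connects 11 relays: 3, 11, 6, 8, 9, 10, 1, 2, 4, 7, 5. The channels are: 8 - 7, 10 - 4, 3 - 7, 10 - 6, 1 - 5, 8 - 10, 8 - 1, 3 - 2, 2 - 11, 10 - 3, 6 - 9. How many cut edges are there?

7

The edges on the cycle 8-10-3-7-8 are not bridges since each lies on that cycle.
But removing 10 - 6 disconnects 10 from 6; removing 11 - 2 disconnects 11 from 2; removing 8 - 1 disconnects 8 from 1; removing 4 - 10 disconnects 4 from 10 — these are bridges.
In total 7 edges are bridges.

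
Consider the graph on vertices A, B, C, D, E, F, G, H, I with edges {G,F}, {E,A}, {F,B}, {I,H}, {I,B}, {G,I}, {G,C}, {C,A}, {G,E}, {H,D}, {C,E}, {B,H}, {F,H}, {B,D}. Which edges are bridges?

none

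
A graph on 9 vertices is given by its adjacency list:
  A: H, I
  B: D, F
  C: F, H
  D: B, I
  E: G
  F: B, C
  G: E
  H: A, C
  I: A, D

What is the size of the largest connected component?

Starting from E we can reach E, G. That is one component of size 2.
Starting from A we can reach A, B, C, D, F, H, I. That is one component of size 7.
The largest has 7 vertices.

7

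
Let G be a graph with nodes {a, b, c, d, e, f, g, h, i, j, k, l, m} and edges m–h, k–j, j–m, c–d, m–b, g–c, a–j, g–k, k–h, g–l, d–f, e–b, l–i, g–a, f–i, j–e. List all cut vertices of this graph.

g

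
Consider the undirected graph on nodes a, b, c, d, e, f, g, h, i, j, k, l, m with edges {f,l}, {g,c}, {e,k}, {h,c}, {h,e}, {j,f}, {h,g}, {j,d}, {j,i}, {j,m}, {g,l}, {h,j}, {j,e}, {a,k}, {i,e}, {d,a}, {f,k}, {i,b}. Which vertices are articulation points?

Removing i increases the component count from 1 to 2, so i is a cut vertex.
Removing j increases the component count from 1 to 2, so j is a cut vertex.
By contrast removing d leaves 1 component; it is not a cut vertex. No other vertex is a cut vertex either.

i, j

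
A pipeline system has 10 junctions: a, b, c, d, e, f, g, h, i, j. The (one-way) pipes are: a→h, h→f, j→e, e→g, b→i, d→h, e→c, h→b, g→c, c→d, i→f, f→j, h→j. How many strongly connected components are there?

2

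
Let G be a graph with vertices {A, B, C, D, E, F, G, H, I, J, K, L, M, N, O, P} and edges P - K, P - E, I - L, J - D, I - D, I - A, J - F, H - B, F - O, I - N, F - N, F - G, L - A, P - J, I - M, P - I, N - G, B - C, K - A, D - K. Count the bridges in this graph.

5

The edges on the cycle P-J-D-K-P are not bridges since each lies on that cycle.
But removing H - B disconnects H from B; removing P - E disconnects P from E; removing B - C disconnects B from C; removing O - F disconnects O from F — these are bridges.
In total 5 edges are bridges.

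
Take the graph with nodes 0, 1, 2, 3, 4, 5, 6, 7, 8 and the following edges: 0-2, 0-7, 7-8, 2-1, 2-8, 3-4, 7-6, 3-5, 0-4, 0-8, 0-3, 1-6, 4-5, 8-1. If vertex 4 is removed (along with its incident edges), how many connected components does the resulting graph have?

1

With 4 gone, the remaining components are: {0, 1, 2, 3, 5, 6, 7, 8}.
That is 1 component.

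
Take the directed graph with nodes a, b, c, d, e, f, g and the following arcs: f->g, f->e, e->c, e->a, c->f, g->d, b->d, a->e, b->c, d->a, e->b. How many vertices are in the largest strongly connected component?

7

{a, b, c, d, e, f, g} are all mutually reachable — one SCC of size 7.
The largest has 7 vertices.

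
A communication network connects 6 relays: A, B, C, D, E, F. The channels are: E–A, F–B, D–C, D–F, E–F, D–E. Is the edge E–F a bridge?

After removing E–F, the path E-D-F still connects them, so the edge is not a bridge.

No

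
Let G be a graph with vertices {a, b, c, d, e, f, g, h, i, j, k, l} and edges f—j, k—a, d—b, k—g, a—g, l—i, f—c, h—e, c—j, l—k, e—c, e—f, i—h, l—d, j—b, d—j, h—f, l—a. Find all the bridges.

The edges on the cycle l-k-g-a-l are not bridges since each lies on that cycle.
Every edge lies on some cycle, so there are no bridges.

none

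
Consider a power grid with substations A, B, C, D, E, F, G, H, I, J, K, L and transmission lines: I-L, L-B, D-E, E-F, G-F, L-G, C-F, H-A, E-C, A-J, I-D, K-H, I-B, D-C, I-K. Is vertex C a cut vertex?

Deleting C leaves 1 component (was 1) (its neighbors D, E, F remain connected to each other), so C is not a cut vertex.

No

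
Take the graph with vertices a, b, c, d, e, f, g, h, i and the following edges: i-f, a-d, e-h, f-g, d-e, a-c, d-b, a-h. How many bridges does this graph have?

The edges on the cycle a-d-e-h-a are not bridges since each lies on that cycle.
But removing i-f disconnects i from f; removing d-b disconnects d from b; removing a-c disconnects a from c; removing g-f disconnects g from f — these are bridges.
That makes 4 bridges.

4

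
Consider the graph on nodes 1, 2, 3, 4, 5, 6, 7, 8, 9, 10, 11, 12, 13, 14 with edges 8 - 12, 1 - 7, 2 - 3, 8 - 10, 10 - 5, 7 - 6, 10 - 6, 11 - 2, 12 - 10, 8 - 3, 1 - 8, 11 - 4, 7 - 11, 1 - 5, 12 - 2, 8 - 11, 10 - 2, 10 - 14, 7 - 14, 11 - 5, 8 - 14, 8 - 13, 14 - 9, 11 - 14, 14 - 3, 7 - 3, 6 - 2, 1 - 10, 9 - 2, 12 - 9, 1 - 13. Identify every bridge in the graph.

The edges on the cycle 1-7-11-8-1 are not bridges since each lies on that cycle.
But removing 11 - 4 disconnects 11 from 4 — this is a bridge.

11-4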